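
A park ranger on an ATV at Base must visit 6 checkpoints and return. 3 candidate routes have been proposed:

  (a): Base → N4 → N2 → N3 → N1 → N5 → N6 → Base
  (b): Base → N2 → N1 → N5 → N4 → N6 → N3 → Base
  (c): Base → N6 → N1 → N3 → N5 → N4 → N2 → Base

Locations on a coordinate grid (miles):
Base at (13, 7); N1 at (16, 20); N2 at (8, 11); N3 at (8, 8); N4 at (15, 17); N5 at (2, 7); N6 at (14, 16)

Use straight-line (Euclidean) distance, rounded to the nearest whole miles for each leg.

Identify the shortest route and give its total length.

(a): 10 + 9 + 3 + 14 + 19 + 15 + 9 = 79
(b): 6 + 12 + 19 + 16 + 1 + 10 + 5 = 69
(c): 9 + 4 + 14 + 6 + 16 + 9 + 6 = 64

Shortest is (c), total 64 miles.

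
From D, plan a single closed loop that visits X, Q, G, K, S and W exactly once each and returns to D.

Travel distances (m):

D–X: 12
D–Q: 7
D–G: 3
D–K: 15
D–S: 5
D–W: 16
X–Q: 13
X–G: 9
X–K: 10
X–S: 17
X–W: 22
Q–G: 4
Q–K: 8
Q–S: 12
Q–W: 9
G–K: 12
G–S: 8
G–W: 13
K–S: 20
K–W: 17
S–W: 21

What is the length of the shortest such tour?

There are 360 distinct closed tours to check (reversals are equivalent).
D-X-Q-G-K-S-W-D: 12+13+4+12+20+21+16 = 98
D-X-Q-G-K-W-S-D: 12+13+4+12+17+21+5 = 84
D-X-Q-G-S-K-W-D: 12+13+4+8+20+17+16 = 90
D-X-Q-G-S-W-K-D: 12+13+4+8+21+17+15 = 90
D-X-Q-G-W-K-S-D: 12+13+4+13+17+20+5 = 84
D-X-Q-G-W-S-K-D: 12+13+4+13+21+20+15 = 98
D-X-Q-K-G-S-W-D: 12+13+8+12+8+21+16 = 90
D-X-Q-K-G-W-S-D: 12+13+8+12+13+21+5 = 84
… (352 more)
D-X-K-Q-W-G-S-D: 12+10+8+9+13+8+5 = 65  ← best
The minimum is 65.
One optimal route: D → X → K → Q → W → G → S → D (or its reverse).

Shortest round trip = 65 m.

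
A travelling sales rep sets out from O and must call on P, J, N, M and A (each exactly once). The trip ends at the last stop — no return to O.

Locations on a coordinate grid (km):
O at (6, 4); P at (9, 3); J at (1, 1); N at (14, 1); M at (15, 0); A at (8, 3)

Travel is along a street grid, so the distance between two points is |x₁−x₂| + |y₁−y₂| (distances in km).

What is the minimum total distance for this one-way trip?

27 km — the minimum one-way total.

There are 5! = 120 possible orderings.
O - P - J - N - M - A: 4+10+13+2+10 = 39
O - P - J - N - A - M: 4+10+13+8+10 = 45
O - P - J - M - N - A: 4+10+15+2+8 = 39
O - P - J - M - A - N: 4+10+15+10+8 = 47
O - P - J - A - N - M: 4+10+9+8+2 = 33
O - P - J - A - M - N: 4+10+9+10+2 = 35
O - P - N - J - M - A: 4+7+13+15+10 = 49
O - P - N - J - A - M: 4+7+13+9+10 = 43
O - P - N - M - J - A: 4+7+2+15+9 = 37
O - P - N - M - A - J: 4+7+2+10+9 = 32
O - P - N - A - J - M: 4+7+8+9+15 = 43
O - P - N - A - M - J: 4+7+8+10+15 = 44
O - P - M - J - N - A: 4+9+15+13+8 = 49
O - P - M - J - A - N: 4+9+15+9+8 = 45
… (106 more)
O - J - A - P - N - M: 8+9+1+7+2 = 27  ← best
The minimum is 27.
One shortest path: O → J → A → P → N → M.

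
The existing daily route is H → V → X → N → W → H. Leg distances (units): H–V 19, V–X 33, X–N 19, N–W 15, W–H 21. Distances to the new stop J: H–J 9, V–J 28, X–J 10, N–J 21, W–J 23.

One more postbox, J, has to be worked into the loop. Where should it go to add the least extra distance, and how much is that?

Insertion cost between consecutive stops i–j is d(i,J) + d(J,j) − d(i,j):
  between H and V: 9 + 28 − 19 = 18
  between V and X: 28 + 10 − 33 = 5
  between X and N: 10 + 21 − 19 = 12
  between N and W: 21 + 23 − 15 = 29
  between W and H: 23 + 9 − 21 = 11
Cheapest insertion is between V and X, adding 5.
New total = 107 + 5 = 112.

Adding 5 by placing J on the V–X leg.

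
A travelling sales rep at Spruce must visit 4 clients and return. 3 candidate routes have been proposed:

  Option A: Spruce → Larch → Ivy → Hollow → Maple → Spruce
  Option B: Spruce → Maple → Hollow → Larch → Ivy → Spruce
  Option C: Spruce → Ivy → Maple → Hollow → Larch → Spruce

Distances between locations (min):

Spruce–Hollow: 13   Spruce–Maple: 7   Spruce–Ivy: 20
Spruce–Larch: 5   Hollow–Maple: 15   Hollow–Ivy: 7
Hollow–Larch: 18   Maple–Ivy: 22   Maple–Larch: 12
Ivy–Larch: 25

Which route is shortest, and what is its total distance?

Shortest is Option A, total 59 min.

Option A: 5 + 25 + 7 + 15 + 7 = 59
Option B: 7 + 15 + 18 + 25 + 20 = 85
Option C: 20 + 22 + 15 + 18 + 5 = 80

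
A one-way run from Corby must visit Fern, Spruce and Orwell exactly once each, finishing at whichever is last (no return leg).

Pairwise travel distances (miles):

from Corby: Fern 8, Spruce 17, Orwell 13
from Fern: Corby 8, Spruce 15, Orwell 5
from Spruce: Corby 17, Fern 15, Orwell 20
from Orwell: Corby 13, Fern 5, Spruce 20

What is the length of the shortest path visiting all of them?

There are 3! = 6 possible orderings.
Corby → Fern → Spruce → Orwell: 8+15+20 = 43
Corby → Fern → Orwell → Spruce: 8+5+20 = 33
Corby → Spruce → Fern → Orwell: 17+15+5 = 37
Corby → Spruce → Orwell → Fern: 17+20+5 = 42
Corby → Orwell → Fern → Spruce: 13+5+15 = 33
Corby → Orwell → Spruce → Fern: 13+20+15 = 48
The minimum is 33.
One shortest path: Corby → Fern → Orwell → Spruce.

Shortest open route: 33 miles.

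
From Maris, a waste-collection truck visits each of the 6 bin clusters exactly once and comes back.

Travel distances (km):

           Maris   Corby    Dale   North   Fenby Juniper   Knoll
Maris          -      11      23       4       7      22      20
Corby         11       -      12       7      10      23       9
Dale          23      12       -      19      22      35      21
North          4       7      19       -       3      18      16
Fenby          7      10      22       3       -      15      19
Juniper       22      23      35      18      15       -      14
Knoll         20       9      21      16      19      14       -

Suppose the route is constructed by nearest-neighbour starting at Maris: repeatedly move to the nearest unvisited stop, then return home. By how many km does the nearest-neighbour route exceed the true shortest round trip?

Excess over optimum: 18 km.

From Maris: North=4, Fenby=7, Corby=11, Knoll=20, Juniper=22, Dale=23 → choose North (4).
From North: Fenby=3, Corby=7, Knoll=16, Juniper=18, Dale=19 → choose Fenby (3).
From Fenby: Corby=10, Juniper=15, Knoll=19, Dale=22 → choose Corby (10).
From Corby: Knoll=9, Dale=12, Juniper=23 → choose Knoll (9).
From Knoll: Juniper=14, Dale=21 → choose Juniper (14).
From Juniper: Dale=35 → choose Dale (35).
NN route Maris → North → Fenby → Corby → Knoll → Juniper → Dale → Maris costs 98.
Optimal: Maris → Corby → Dale → Knoll → Juniper → Fenby → North → Maris costs 80 (by enumerating all 360 distinct tours).
Excess = 98 − 80 = 18.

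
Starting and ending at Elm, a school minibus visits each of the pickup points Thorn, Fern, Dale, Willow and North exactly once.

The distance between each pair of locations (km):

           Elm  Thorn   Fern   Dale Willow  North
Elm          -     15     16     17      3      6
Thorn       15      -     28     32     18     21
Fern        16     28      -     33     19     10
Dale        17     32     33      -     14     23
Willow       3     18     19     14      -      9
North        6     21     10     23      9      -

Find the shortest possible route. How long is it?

There are 60 distinct closed tours to check (reversals are equivalent).
Elm - Thorn - Fern - Dale - Willow - North - Elm: 15+28+33+14+9+6 = 105
Elm - Thorn - Fern - Dale - North - Willow - Elm: 15+28+33+23+9+3 = 111
Elm - Thorn - Fern - Willow - Dale - North - Elm: 15+28+19+14+23+6 = 105
Elm - Thorn - Fern - Willow - North - Dale - Elm: 15+28+19+9+23+17 = 111
Elm - Thorn - Fern - North - Dale - Willow - Elm: 15+28+10+23+14+3 = 93
Elm - Thorn - Fern - North - Willow - Dale - Elm: 15+28+10+9+14+17 = 93
Elm - Thorn - Dale - Fern - Willow - North - Elm: 15+32+33+19+9+6 = 114
Elm - Thorn - Dale - Fern - North - Willow - Elm: 15+32+33+10+9+3 = 102
Elm - Thorn - Dale - Willow - Fern - North - Elm: 15+32+14+19+10+6 = 96
Elm - Thorn - Dale - Willow - North - Fern - Elm: 15+32+14+9+10+16 = 96
Elm - Thorn - Dale - North - Fern - Willow - Elm: 15+32+23+10+19+3 = 102
Elm - Thorn - Dale - North - Willow - Fern - Elm: 15+32+23+9+19+16 = 114
Elm - Thorn - Willow - Fern - Dale - North - Elm: 15+18+19+33+23+6 = 114
Elm - Thorn - Willow - Fern - North - Dale - Elm: 15+18+19+10+23+17 = 102
… (46 more)
The minimum is 93.
One optimal route: Elm → Thorn → Fern → North → Dale → Willow → Elm (or its reverse).

Minimum total distance: 93 km.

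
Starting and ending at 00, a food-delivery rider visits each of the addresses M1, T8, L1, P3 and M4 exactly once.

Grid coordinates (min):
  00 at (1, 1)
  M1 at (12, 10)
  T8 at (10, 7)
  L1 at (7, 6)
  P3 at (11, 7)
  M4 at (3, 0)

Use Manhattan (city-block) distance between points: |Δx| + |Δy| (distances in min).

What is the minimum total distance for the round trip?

There are 60 distinct closed tours to check (reversals are equivalent).
00 → M1 → T8 → L1 → P3 → M4 → 00: 20+5+4+5+15+3 = 52
00 → M1 → T8 → L1 → M4 → P3 → 00: 20+5+4+10+15+16 = 70
00 → M1 → T8 → P3 → L1 → M4 → 00: 20+5+1+5+10+3 = 44
00 → M1 → T8 → P3 → M4 → L1 → 00: 20+5+1+15+10+11 = 62
00 → M1 → T8 → M4 → L1 → P3 → 00: 20+5+14+10+5+16 = 70
00 → M1 → T8 → M4 → P3 → L1 → 00: 20+5+14+15+5+11 = 70
00 → M1 → L1 → T8 → P3 → M4 → 00: 20+9+4+1+15+3 = 52
00 → M1 → L1 → T8 → M4 → P3 → 00: 20+9+4+14+15+16 = 78
00 → M1 → L1 → P3 → T8 → M4 → 00: 20+9+5+1+14+3 = 52
00 → M1 → L1 → P3 → M4 → T8 → 00: 20+9+5+15+14+15 = 78
00 → M1 → L1 → M4 → T8 → P3 → 00: 20+9+10+14+1+16 = 70
00 → M1 → L1 → M4 → P3 → T8 → 00: 20+9+10+15+1+15 = 70
00 → M1 → P3 → T8 → L1 → M4 → 00: 20+4+1+4+10+3 = 42
00 → M1 → P3 → T8 → M4 → L1 → 00: 20+4+1+14+10+11 = 60
… (46 more)
The minimum is 42.
One optimal route: 00 → M1 → P3 → T8 → L1 → M4 → 00 (or its reverse).

42 min — the shortest possible round trip.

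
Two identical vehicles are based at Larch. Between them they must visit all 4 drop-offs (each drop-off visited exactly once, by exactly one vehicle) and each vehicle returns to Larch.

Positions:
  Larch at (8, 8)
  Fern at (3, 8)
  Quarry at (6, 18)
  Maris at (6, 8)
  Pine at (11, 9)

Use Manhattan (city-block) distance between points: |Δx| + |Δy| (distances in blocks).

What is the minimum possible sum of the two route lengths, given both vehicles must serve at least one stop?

38 blocks — the smallest possible combined total.

Try each way of splitting the stops between the two vehicles (each non-empty) and, for each split, find the best tour for each vehicle:
  {Fern} + {Quarry, Maris, Pine}: 10 + 30 = 40
  {Quarry} + {Fern, Maris, Pine}: 24 + 18 = 42
  {Fern, Quarry} + {Maris, Pine}: 30 + 12 = 42
  {Maris} + {Fern, Quarry, Pine}: 4 + 36 = 40
  {Fern, Maris} + {Quarry, Pine}: 10 + 30 = 40
  {Quarry, Maris} + {Fern, Pine}: 24 + 18 = 42
  … (7 splits in total)
  {Fern, Quarry, Maris} + {Pine}: 30 + 8 = 38  ← best
Best: vehicle 1 Larch → Fern → Quarry → Maris → Larch = 30; vehicle 2 Larch → Pine → Larch = 8; combined 38.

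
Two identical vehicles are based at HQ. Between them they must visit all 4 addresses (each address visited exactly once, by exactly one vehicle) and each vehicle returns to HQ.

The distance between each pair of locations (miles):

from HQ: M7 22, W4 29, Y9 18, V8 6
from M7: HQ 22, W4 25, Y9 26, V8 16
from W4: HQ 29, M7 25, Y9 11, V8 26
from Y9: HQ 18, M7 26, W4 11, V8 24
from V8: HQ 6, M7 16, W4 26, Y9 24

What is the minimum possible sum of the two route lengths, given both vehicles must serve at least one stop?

There are 2^3 − 1 = 7 ways to divide the 4 stops into two non-empty groups. For each, the best each vehicle can do is its own shortest tour through its group:
  {M7} + {W4, Y9, V8}: 44 + 61 = 105
  {W4} + {M7, Y9, V8}: 58 + 66 = 124
  {M7, W4} + {Y9, V8}: 76 + 48 = 124
  {Y9} + {M7, W4, V8}: 36 + 76 = 112
  {M7, Y9} + {W4, V8}: 66 + 61 = 127
  {W4, Y9} + {M7, V8}: 58 + 44 = 102
  … (7 splits in total)
  {M7, W4, Y9} + {V8}: 76 + 12 = 88  ← best
Best: vehicle 1 HQ → M7 → W4 → Y9 → HQ = 76; vehicle 2 HQ → V8 → HQ = 12; combined 88.

88 miles — the smallest possible combined total.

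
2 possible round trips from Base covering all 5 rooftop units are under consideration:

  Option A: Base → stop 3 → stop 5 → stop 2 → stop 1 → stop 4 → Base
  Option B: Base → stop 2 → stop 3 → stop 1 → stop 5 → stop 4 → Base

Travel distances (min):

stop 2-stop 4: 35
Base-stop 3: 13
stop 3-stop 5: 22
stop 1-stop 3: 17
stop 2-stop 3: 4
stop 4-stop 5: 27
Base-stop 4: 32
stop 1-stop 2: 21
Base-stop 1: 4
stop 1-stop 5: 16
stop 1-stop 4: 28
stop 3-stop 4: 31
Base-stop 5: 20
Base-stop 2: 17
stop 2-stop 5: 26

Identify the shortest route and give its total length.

Option A: 13 + 22 + 26 + 21 + 28 + 32 = 142
Option B: 17 + 4 + 17 + 16 + 27 + 32 = 113

113 min — Option B is the shortest.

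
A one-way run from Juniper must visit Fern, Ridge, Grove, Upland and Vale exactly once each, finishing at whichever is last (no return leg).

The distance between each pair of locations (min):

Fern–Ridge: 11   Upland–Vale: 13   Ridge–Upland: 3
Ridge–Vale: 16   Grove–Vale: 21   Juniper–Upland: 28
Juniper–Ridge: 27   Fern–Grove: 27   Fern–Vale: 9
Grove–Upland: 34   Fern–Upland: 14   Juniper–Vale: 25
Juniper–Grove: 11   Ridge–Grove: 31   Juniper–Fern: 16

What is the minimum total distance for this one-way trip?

There are 5! = 120 possible orderings.
Juniper → Fern → Ridge → Grove → Upland → Vale: 16+11+31+34+13 = 105
Juniper → Fern → Ridge → Grove → Vale → Upland: 16+11+31+21+13 = 92
Juniper → Fern → Ridge → Upland → Grove → Vale: 16+11+3+34+21 = 85
Juniper → Fern → Ridge → Upland → Vale → Grove: 16+11+3+13+21 = 64
Juniper → Fern → Ridge → Vale → Grove → Upland: 16+11+16+21+34 = 98
Juniper → Fern → Ridge → Vale → Upland → Grove: 16+11+16+13+34 = 90
Juniper → Fern → Grove → Ridge → Upland → Vale: 16+27+31+3+13 = 90
Juniper → Fern → Grove → Ridge → Vale → Upland: 16+27+31+16+13 = 103
Juniper → Fern → Grove → Upland → Ridge → Vale: 16+27+34+3+16 = 96
Juniper → Fern → Grove → Upland → Vale → Ridge: 16+27+34+13+16 = 106
Juniper → Fern → Grove → Vale → Ridge → Upland: 16+27+21+16+3 = 83
Juniper → Fern → Grove → Vale → Upland → Ridge: 16+27+21+13+3 = 80
Juniper → Fern → Upland → Ridge → Grove → Vale: 16+14+3+31+21 = 85
Juniper → Fern → Upland → Ridge → Vale → Grove: 16+14+3+16+21 = 70
… (106 more)
Juniper → Grove → Vale → Fern → Ridge → Upland: 11+21+9+11+3 = 55  ← best
The minimum is 55.
One shortest path: Juniper → Grove → Vale → Fern → Ridge → Upland.

Shortest open route: 55 min.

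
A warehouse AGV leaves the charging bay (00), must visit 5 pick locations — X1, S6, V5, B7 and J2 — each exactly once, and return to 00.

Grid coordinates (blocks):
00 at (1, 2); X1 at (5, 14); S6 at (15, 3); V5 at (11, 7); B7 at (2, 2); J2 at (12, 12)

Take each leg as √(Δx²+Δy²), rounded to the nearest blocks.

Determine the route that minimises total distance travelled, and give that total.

45 blocks — the shortest possible round trip.

With 5 stops there are 5!/2 = 60 distinct round trips (a route and its reverse cost the same).
00-X1-S6-V5-B7-J2-00: 13+15+6+10+14+15 = 73
00-X1-S6-V5-J2-B7-00: 13+15+6+5+14+1 = 54
00-X1-S6-B7-V5-J2-00: 13+15+13+10+5+15 = 71
00-X1-S6-B7-J2-V5-00: 13+15+13+14+5+11 = 71
00-X1-S6-J2-V5-B7-00: 13+15+9+5+10+1 = 53
00-X1-S6-J2-B7-V5-00: 13+15+9+14+10+11 = 72
00-X1-V5-S6-B7-J2-00: 13+9+6+13+14+15 = 70
00-X1-V5-S6-J2-B7-00: 13+9+6+9+14+1 = 52
00-X1-V5-B7-S6-J2-00: 13+9+10+13+9+15 = 69
00-X1-V5-B7-J2-S6-00: 13+9+10+14+9+14 = 69
00-X1-V5-J2-S6-B7-00: 13+9+5+9+13+1 = 50
00-X1-V5-J2-B7-S6-00: 13+9+5+14+13+14 = 68
00-X1-B7-S6-V5-J2-00: 13+12+13+6+5+15 = 64
00-X1-B7-S6-J2-V5-00: 13+12+13+9+5+11 = 63
… (46 more)
00-X1-J2-V5-S6-B7-00: 13+7+5+6+13+1 = 45  ← best
The minimum is 45.
One optimal route: 00 → X1 → J2 → V5 → S6 → B7 → 00 (or its reverse).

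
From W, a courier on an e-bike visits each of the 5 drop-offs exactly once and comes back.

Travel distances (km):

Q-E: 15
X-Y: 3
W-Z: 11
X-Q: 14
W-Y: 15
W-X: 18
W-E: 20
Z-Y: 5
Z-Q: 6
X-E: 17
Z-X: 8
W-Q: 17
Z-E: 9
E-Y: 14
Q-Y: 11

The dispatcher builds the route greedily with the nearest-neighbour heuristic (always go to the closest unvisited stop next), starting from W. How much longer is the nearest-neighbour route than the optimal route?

Excess over optimum: 1 km.

From W: Z=11, Y=15, Q=17, X=18, E=20 → choose Z (11).
From Z: Y=5, Q=6, X=8, E=9 → choose Y (5).
From Y: X=3, Q=11, E=14 → choose X (3).
From X: Q=14, E=17 → choose Q (14).
From Q: E=15 → choose E (15).
NN route W → Z → Y → X → Q → E → W costs 68.
Optimal: W → Z → Q → E → X → Y → W costs 67 (by enumerating all 60 distinct tours).
Excess = 68 − 67 = 1.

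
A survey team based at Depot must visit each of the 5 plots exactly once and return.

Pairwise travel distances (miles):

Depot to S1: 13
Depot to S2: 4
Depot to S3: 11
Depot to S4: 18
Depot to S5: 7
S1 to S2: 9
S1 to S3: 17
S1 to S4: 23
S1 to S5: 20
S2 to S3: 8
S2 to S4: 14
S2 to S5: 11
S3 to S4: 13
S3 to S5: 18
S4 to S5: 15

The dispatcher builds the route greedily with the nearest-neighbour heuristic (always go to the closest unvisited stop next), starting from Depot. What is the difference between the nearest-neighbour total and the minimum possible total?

The nearest-neighbour route is 8 miles longer than optimal.

From Depot: S2=4, S5=7, S3=11, S1=13, S4=18 → choose S2 (4).
From S2: S3=8, S1=9, S5=11, S4=14 → choose S3 (8).
From S3: S4=13, S1=17, S5=18 → choose S4 (13).
From S4: S5=15, S1=23 → choose S5 (15).
From S5: S1=20 → choose S1 (20).
NN route Depot → S2 → S3 → S4 → S5 → S1 → Depot costs 73.
Optimal: Depot → S1 → S2 → S3 → S4 → S5 → Depot costs 65 (by enumerating all 60 distinct tours).
Excess = 73 − 65 = 8.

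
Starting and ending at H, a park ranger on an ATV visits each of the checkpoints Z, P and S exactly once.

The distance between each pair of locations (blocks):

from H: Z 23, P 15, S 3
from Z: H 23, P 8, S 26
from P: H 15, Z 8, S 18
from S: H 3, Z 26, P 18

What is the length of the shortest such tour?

There are 3 distinct closed tours to check (reversals are equivalent).
H → Z → P → S → H: 23+8+18+3 = 52
H → Z → S → P → H: 23+26+18+15 = 82
H → P → Z → S → H: 15+8+26+3 = 52
The minimum is 52.
One optimal route: H → Z → P → S → H (or its reverse).

Shortest round trip = 52 blocks.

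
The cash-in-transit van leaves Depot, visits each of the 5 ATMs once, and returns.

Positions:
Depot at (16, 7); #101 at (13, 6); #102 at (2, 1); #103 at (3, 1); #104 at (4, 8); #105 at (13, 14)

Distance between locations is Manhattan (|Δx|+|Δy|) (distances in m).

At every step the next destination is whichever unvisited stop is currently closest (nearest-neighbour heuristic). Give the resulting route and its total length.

Total distance 56 m via the nearest-neighbour route Depot → #101 → #105 → #104 → #103 → #102 → Depot.

From Depot: distances to unvisited — #101=4, #105=10, #104=13, #103=19, #102=20. Nearest is #101 (4).
From #101: distances to unvisited — #105=8, #104=11, #103=15, #102=16. Nearest is #105 (8).
From #105: distances to unvisited — #104=15, #103=23, #102=24. Nearest is #104 (15).
From #104: distances to unvisited — #103=8, #102=9. Nearest is #103 (8).
From #103: distances to unvisited — #102=1. Nearest is #102 (1).
Return #102→Depot: 20.
Total = 4 + 8 + 15 + 8 + 1 + 20 = 56.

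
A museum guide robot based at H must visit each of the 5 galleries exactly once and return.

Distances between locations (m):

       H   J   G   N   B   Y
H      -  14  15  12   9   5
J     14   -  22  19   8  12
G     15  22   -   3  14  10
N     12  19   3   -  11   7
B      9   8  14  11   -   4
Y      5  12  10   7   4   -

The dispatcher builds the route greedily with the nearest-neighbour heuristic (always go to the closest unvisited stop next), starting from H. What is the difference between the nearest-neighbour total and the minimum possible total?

Excess over optimum: 3 m.

H: Y=5, B=9, N=12, J=14, G=15 ⇒ Y
Y: B=4, N=7, G=10, J=12 ⇒ B
B: J=8, N=11, G=14 ⇒ J
J: N=19, G=22 ⇒ N
N: G=3 ⇒ G
NN route H → Y → B → J → N → G → H costs 54.
Optimal: H → J → B → G → N → Y → H costs 51 (by enumerating all 60 distinct tours).
Excess = 54 − 51 = 3.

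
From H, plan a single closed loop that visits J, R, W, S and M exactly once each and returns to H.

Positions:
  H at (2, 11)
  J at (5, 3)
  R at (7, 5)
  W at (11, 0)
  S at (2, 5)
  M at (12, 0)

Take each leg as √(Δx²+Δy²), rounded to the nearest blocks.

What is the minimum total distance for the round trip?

H - J - R - W - S - M - H: 9+3+6+10+11+15 = 54
H - J - R - W - M - S - H: 9+3+6+1+11+6 = 36
H - J - R - S - W - M - H: 9+3+5+10+1+15 = 43
H - J - R - S - M - W - H: 9+3+5+11+1+14 = 43
H - J - R - M - W - S - H: 9+3+7+1+10+6 = 36
H - J - R - M - S - W - H: 9+3+7+11+10+14 = 54
H - J - W - R - S - M - H: 9+7+6+5+11+15 = 53
H - J - W - R - M - S - H: 9+7+6+7+11+6 = 46
H - J - W - S - R - M - H: 9+7+10+5+7+15 = 53
H - J - W - S - M - R - H: 9+7+10+11+7+8 = 52
H - J - W - M - R - S - H: 9+7+1+7+5+6 = 35
H - J - W - M - S - R - H: 9+7+1+11+5+8 = 41
H - J - S - R - W - M - H: 9+4+5+6+1+15 = 40
H - J - S - R - M - W - H: 9+4+5+7+1+14 = 40
… (46 more)
H - R - W - M - J - S - H: 8+6+1+8+4+6 = 33  ← best
The minimum is 33.
One optimal route: H → R → W → M → J → S → H (or its reverse).

Shortest round trip = 33 blocks.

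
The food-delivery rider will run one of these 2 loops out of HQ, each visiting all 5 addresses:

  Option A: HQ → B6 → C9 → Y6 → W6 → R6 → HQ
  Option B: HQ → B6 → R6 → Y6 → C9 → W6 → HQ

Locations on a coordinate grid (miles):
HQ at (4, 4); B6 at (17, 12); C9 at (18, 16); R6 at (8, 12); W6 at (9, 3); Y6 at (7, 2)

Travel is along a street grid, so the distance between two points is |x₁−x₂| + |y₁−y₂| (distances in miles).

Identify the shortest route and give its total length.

Option A: 21 + 5 + 25 + 3 + 10 + 12 = 76
Option B: 21 + 9 + 11 + 25 + 22 + 6 = 94

Shortest is Option A, total 76 miles.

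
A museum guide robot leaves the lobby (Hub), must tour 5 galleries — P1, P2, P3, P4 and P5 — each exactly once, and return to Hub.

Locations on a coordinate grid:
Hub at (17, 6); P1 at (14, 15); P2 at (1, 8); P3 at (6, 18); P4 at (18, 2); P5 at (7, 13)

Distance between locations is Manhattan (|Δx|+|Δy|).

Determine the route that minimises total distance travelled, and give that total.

Hub → P1 → P2 → P3 → P4 → P5 → Hub: 12+20+15+28+22+17 = 114
Hub → P1 → P2 → P3 → P5 → P4 → Hub: 12+20+15+6+22+5 = 80
Hub → P1 → P2 → P4 → P3 → P5 → Hub: 12+20+23+28+6+17 = 106
Hub → P1 → P2 → P4 → P5 → P3 → Hub: 12+20+23+22+6+23 = 106
Hub → P1 → P2 → P5 → P3 → P4 → Hub: 12+20+11+6+28+5 = 82
Hub → P1 → P2 → P5 → P4 → P3 → Hub: 12+20+11+22+28+23 = 116
Hub → P1 → P3 → P2 → P4 → P5 → Hub: 12+11+15+23+22+17 = 100
Hub → P1 → P3 → P2 → P5 → P4 → Hub: 12+11+15+11+22+5 = 76
Hub → P1 → P3 → P4 → P2 → P5 → Hub: 12+11+28+23+11+17 = 102
Hub → P1 → P3 → P4 → P5 → P2 → Hub: 12+11+28+22+11+18 = 102
Hub → P1 → P3 → P5 → P2 → P4 → Hub: 12+11+6+11+23+5 = 68
Hub → P1 → P3 → P5 → P4 → P2 → Hub: 12+11+6+22+23+18 = 92
Hub → P1 → P4 → P2 → P3 → P5 → Hub: 12+17+23+15+6+17 = 90
Hub → P1 → P4 → P2 → P5 → P3 → Hub: 12+17+23+11+6+23 = 92
… (46 more)
The minimum is 68.
One optimal route: Hub → P1 → P3 → P5 → P2 → P4 → Hub (or its reverse).

68 — the shortest possible round trip.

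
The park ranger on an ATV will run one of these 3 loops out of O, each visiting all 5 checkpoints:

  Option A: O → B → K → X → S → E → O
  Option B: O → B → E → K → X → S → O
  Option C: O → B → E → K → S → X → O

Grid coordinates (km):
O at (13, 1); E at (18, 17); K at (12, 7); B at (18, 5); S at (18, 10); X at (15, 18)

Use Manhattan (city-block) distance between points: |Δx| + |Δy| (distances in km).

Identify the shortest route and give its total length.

Option A: 9 + 8 + 14 + 11 + 7 + 21 = 70
Option B: 9 + 12 + 16 + 14 + 11 + 14 = 76
Option C: 9 + 12 + 16 + 9 + 11 + 19 = 76

70 km — Option A is the shortest.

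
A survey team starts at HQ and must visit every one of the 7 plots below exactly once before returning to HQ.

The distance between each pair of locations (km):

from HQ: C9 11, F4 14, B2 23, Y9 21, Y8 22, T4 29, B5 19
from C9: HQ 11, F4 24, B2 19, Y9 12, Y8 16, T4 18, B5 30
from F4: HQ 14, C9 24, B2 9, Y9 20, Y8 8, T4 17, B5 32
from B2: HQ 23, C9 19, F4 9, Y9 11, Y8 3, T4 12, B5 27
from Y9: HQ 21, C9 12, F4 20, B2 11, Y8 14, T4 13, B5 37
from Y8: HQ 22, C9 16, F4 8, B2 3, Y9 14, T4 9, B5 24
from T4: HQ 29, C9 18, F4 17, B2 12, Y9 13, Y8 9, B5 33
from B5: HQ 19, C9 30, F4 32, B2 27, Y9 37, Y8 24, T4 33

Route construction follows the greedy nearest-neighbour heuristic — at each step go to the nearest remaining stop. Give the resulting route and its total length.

HQ → [C9:11 / F4:14 / B5:19 / Y9:21 / Y8:22 / B2:23 / T4:29] → C9 (11)
C9 → [Y9:12 / Y8:16 / T4:18 / B2:19 / F4:24 / B5:30] → Y9 (12)
Y9 → [B2:11 / T4:13 / Y8:14 / F4:20 / B5:37] → B2 (11)
B2 → [Y8:3 / F4:9 / T4:12 / B5:27] → Y8 (3)
Y8 → [F4:8 / T4:9 / B5:24] → F4 (8)
F4 → [T4:17 / B5:32] → T4 (17)
T4 → [B5:33] → B5 (33)
Return B5→HQ: 19.
Total = 11 + 12 + 11 + 3 + 8 + 17 + 33 + 19 = 114.

Nearest-neighbour total = 114 km; route HQ → C9 → Y9 → B2 → Y8 → F4 → T4 → B5 → HQ.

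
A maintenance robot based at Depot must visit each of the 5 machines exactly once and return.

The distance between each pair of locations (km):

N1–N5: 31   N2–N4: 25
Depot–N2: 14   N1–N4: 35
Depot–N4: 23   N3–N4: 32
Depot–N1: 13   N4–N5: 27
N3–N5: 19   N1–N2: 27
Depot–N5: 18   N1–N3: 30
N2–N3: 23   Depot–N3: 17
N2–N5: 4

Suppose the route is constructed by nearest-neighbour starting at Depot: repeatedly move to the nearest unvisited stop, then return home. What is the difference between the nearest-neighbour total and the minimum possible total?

Excess over optimum: 5 km.

From Depot: N1=13, N2=14, N3=17, N5=18, N4=23 → choose N1 (13).
From N1: N2=27, N3=30, N5=31, N4=35 → choose N2 (27).
From N2: N5=4, N3=23, N4=25 → choose N5 (4).
From N5: N3=19, N4=27 → choose N3 (19).
From N3: N4=32 → choose N4 (32).
NN route Depot → N1 → N2 → N5 → N3 → N4 → Depot costs 118.
Optimal: Depot → N1 → N4 → N2 → N5 → N3 → Depot costs 113 (by enumerating all 60 distinct tours).
Excess = 118 − 113 = 5.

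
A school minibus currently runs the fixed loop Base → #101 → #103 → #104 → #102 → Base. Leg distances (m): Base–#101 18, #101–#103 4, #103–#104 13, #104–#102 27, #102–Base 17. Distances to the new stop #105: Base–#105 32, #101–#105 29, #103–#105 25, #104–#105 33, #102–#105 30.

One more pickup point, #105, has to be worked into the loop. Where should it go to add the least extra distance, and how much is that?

Insertion cost between consecutive stops i–j is d(i,#105) + d(#105,j) − d(i,j):
  between Base and #101: 32 + 29 − 18 = 43
  between #101 and #103: 29 + 25 − 4 = 50
  between #103 and #104: 25 + 33 − 13 = 45
  between #104 and #102: 33 + 30 − 27 = 36
  between #102 and Base: 30 + 32 − 17 = 45
Cheapest insertion is between #104 and #102, adding 36.
New total = 79 + 36 = 115.

Adding 36 m by placing #105 on the #104–#102 leg.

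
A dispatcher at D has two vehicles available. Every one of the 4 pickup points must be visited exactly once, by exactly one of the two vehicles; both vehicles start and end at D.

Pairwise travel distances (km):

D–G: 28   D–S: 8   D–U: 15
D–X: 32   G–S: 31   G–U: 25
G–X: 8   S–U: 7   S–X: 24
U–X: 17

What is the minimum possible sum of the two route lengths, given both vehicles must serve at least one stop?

Minimum combined distance: 84 km.

Check every non-empty split of the stops between the two vehicles; for each half take its own optimal tour:
  {G} + {S, U, X}: 56 + 64 = 120
  {S} + {G, U, X}: 16 + 68 = 84
  {G, S} + {U, X}: 67 + 64 = 131
  {U} + {G, S, X}: 30 + 68 = 98
  {G, U} + {S, X}: 68 + 64 = 132
  {S, U} + {G, X}: 30 + 68 = 98
  … (7 splits in total)
Best: vehicle 1 D → S → D = 16; vehicle 2 D → G → X → U → D = 68; combined 84.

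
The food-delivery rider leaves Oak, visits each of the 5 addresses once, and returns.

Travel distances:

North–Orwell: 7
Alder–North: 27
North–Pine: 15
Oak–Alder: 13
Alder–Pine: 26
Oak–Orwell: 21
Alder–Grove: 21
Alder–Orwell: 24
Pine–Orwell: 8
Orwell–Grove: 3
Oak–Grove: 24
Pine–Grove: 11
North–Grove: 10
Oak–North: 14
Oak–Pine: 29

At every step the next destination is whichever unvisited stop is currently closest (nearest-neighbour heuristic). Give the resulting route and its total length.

88 along Oak → Alder → Grove → Orwell → North → Pine → Oak.

From Oak: distances to unvisited — Alder=13, North=14, Orwell=21, Grove=24, Pine=29. Nearest is Alder (13).
From Alder: distances to unvisited — Grove=21, Orwell=24, Pine=26, North=27. Nearest is Grove (21).
From Grove: distances to unvisited — Orwell=3, North=10, Pine=11. Nearest is Orwell (3).
From Orwell: distances to unvisited — North=7, Pine=8. Nearest is North (7).
From North: distances to unvisited — Pine=15. Nearest is Pine (15).
Return Pine→Oak: 29.
Total = 13 + 21 + 3 + 7 + 15 + 29 = 88.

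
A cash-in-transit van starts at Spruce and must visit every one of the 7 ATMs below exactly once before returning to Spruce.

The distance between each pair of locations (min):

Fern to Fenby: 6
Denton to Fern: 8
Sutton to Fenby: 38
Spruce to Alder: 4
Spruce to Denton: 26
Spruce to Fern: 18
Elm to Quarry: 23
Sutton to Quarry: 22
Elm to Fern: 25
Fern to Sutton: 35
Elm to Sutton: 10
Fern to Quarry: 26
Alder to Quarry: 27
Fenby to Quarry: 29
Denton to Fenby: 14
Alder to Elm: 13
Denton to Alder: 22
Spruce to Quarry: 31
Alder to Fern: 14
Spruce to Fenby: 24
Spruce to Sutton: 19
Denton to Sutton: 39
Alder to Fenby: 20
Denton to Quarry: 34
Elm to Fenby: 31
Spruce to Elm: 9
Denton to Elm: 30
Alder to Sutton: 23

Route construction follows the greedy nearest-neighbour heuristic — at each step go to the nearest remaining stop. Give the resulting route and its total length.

From Spruce: distances to unvisited — Alder=4, Elm=9, Fern=18, Sutton=19, Fenby=24, Denton=26, Quarry=31. Nearest is Alder (4).
From Alder: distances to unvisited — Elm=13, Fern=14, Fenby=20, Denton=22, Sutton=23, Quarry=27. Nearest is Elm (13).
From Elm: distances to unvisited — Sutton=10, Quarry=23, Fern=25, Denton=30, Fenby=31. Nearest is Sutton (10).
From Sutton: distances to unvisited — Quarry=22, Fern=35, Fenby=38, Denton=39. Nearest is Quarry (22).
From Quarry: distances to unvisited — Fern=26, Fenby=29, Denton=34. Nearest is Fern (26).
From Fern: distances to unvisited — Fenby=6, Denton=8. Nearest is Fenby (6).
From Fenby: distances to unvisited — Denton=14. Nearest is Denton (14).
Return Denton→Spruce: 26.
Total = 4 + 13 + 10 + 22 + 26 + 6 + 14 + 26 = 121.

Total distance 121 min via the nearest-neighbour route Spruce → Alder → Elm → Sutton → Quarry → Fern → Fenby → Denton → Spruce.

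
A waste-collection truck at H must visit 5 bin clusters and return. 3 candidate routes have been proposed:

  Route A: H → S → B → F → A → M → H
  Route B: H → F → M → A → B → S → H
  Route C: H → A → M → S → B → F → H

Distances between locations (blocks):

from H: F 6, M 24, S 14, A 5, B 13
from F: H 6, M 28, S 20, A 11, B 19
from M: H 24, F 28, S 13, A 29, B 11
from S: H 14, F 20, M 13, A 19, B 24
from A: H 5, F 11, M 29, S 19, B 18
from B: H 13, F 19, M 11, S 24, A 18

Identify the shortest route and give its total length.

Shortest is Route C, total 96 blocks.

Route A: 14 + 24 + 19 + 11 + 29 + 24 = 121
Route B: 6 + 28 + 29 + 18 + 24 + 14 = 119
Route C: 5 + 29 + 13 + 24 + 19 + 6 = 96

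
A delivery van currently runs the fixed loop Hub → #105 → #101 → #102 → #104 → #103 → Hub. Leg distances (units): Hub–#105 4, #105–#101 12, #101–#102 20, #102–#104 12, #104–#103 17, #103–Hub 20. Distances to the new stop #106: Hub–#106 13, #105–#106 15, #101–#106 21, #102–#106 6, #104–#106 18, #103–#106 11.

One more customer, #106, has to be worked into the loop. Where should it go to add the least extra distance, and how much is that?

Insertion cost between consecutive stops i–j is d(i,#106) + d(#106,j) − d(i,j):
  between Hub and #105: 13 + 15 − 4 = 24
  between #105 and #101: 15 + 21 − 12 = 24
  between #101 and #102: 21 + 6 − 20 = 7
  between #102 and #104: 6 + 18 − 12 = 12
  between #104 and #103: 18 + 11 − 17 = 12
  between #103 and Hub: 11 + 13 − 20 = 4
Cheapest insertion is between #103 and Hub, adding 4.
New total = 85 + 4 = 89.

Adding 4 by placing #106 on the #103–Hub leg.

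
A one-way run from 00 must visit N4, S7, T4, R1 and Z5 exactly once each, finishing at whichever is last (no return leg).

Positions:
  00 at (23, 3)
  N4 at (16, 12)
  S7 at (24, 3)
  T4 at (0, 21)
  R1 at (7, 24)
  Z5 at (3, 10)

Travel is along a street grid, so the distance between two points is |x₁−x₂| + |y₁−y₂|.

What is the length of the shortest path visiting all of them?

Shortest open route: 57.

There are 5! = 120 possible orderings.
00 - N4 - S7 - T4 - R1 - Z5: 16+17+42+10+18 = 103
00 - N4 - S7 - T4 - Z5 - R1: 16+17+42+14+18 = 107
00 - N4 - S7 - R1 - T4 - Z5: 16+17+38+10+14 = 95
00 - N4 - S7 - R1 - Z5 - T4: 16+17+38+18+14 = 103
00 - N4 - S7 - Z5 - T4 - R1: 16+17+28+14+10 = 85
00 - N4 - S7 - Z5 - R1 - T4: 16+17+28+18+10 = 89
00 - N4 - T4 - S7 - R1 - Z5: 16+25+42+38+18 = 139
00 - N4 - T4 - S7 - Z5 - R1: 16+25+42+28+18 = 129
00 - N4 - T4 - R1 - S7 - Z5: 16+25+10+38+28 = 117
00 - N4 - T4 - R1 - Z5 - S7: 16+25+10+18+28 = 97
00 - N4 - T4 - Z5 - S7 - R1: 16+25+14+28+38 = 121
00 - N4 - T4 - Z5 - R1 - S7: 16+25+14+18+38 = 111
00 - N4 - R1 - S7 - T4 - Z5: 16+21+38+42+14 = 131
00 - N4 - R1 - S7 - Z5 - T4: 16+21+38+28+14 = 117
… (106 more)
00 - S7 - N4 - Z5 - T4 - R1: 1+17+15+14+10 = 57  ← best
The minimum is 57.
One shortest path: 00 → S7 → N4 → Z5 → T4 → R1.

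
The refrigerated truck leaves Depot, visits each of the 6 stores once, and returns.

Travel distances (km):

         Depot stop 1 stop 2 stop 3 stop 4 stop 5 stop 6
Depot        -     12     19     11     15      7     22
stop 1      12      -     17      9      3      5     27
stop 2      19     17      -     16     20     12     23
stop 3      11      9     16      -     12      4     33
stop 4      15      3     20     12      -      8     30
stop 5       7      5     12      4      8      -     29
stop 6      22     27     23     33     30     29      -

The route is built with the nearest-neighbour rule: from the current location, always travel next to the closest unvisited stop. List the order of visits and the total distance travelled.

88 km along Depot → stop 5 → stop 3 → stop 1 → stop 4 → stop 2 → stop 6 → Depot.

At Depot the remaining stops are stop 5 7, stop 3 11, stop 1 12, stop 4 15, stop 2 19, stop 6 22; go to stop 5.
At stop 5 the remaining stops are stop 3 4, stop 1 5, stop 4 8, stop 2 12, stop 6 29; go to stop 3.
At stop 3 the remaining stops are stop 1 9, stop 4 12, stop 2 16, stop 6 33; go to stop 1.
At stop 1 the remaining stops are stop 4 3, stop 2 17, stop 6 27; go to stop 4.
At stop 4 the remaining stops are stop 2 20, stop 6 30; go to stop 2.
At stop 2 the remaining stops are stop 6 23; go to stop 6.
Return stop 6→Depot: 22.
Total = 7 + 4 + 9 + 3 + 20 + 23 + 22 = 88.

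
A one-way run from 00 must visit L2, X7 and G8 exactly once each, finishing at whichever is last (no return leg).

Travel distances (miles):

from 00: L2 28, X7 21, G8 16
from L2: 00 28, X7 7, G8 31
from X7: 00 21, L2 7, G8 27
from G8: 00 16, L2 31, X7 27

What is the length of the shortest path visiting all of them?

Shortest open route: 50 miles.

There are 3! = 6 possible orderings.
00→L2→X7→G8: 28+7+27 = 62
00→L2→G8→X7: 28+31+27 = 86
00→X7→L2→G8: 21+7+31 = 59
00→X7→G8→L2: 21+27+31 = 79
00→G8→L2→X7: 16+31+7 = 54
00→G8→X7→L2: 16+27+7 = 50
The minimum is 50.
One shortest path: 00 → G8 → X7 → L2.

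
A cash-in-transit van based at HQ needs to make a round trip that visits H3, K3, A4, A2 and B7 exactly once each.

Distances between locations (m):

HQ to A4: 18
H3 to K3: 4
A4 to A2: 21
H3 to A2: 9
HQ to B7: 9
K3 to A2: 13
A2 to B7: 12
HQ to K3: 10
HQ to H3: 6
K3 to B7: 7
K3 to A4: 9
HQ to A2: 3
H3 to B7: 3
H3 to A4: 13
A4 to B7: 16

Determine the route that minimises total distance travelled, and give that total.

Minimum total distance: 49 m.

HQ → H3 → K3 → A4 → A2 → B7 → HQ: 6+4+9+21+12+9 = 61
HQ → H3 → K3 → A4 → B7 → A2 → HQ: 6+4+9+16+12+3 = 50
HQ → H3 → K3 → A2 → A4 → B7 → HQ: 6+4+13+21+16+9 = 69
HQ → H3 → K3 → A2 → B7 → A4 → HQ: 6+4+13+12+16+18 = 69
HQ → H3 → K3 → B7 → A4 → A2 → HQ: 6+4+7+16+21+3 = 57
HQ → H3 → K3 → B7 → A2 → A4 → HQ: 6+4+7+12+21+18 = 68
HQ → H3 → A4 → K3 → A2 → B7 → HQ: 6+13+9+13+12+9 = 62
HQ → H3 → A4 → K3 → B7 → A2 → HQ: 6+13+9+7+12+3 = 50
HQ → H3 → A4 → A2 → K3 → B7 → HQ: 6+13+21+13+7+9 = 69
HQ → H3 → A4 → A2 → B7 → K3 → HQ: 6+13+21+12+7+10 = 69
HQ → H3 → A4 → B7 → K3 → A2 → HQ: 6+13+16+7+13+3 = 58
HQ → H3 → A4 → B7 → A2 → K3 → HQ: 6+13+16+12+13+10 = 70
HQ → H3 → A2 → K3 → A4 → B7 → HQ: 6+9+13+9+16+9 = 62
HQ → H3 → A2 → K3 → B7 → A4 → HQ: 6+9+13+7+16+18 = 69
… (46 more)
HQ → H3 → B7 → K3 → A4 → A2 → HQ: 6+3+7+9+21+3 = 49  ← best
The minimum is 49.
One optimal route: HQ → H3 → B7 → K3 → A4 → A2 → HQ (or its reverse).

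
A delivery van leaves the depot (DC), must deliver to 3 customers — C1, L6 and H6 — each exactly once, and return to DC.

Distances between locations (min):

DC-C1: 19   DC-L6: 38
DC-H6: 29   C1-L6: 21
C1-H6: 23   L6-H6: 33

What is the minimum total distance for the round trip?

There are 3 distinct closed tours to check (reversals are equivalent).
DC → C1 → L6 → H6 → DC: 19+21+33+29 = 102
DC → C1 → H6 → L6 → DC: 19+23+33+38 = 113
DC → L6 → C1 → H6 → DC: 38+21+23+29 = 111
The minimum is 102.
One optimal route: DC → C1 → L6 → H6 → DC (or its reverse).

Minimum total distance: 102 min.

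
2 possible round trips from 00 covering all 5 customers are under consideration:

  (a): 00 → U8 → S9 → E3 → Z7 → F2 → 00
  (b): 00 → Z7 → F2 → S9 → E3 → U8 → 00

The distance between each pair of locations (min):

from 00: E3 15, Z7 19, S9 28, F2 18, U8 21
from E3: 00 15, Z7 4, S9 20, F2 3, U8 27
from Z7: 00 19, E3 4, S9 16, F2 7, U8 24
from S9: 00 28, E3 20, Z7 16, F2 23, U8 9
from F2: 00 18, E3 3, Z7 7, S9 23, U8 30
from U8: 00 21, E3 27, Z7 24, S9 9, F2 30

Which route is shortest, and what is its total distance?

79 min — (a) is the shortest.

(a): 21 + 9 + 20 + 4 + 7 + 18 = 79
(b): 19 + 7 + 23 + 20 + 27 + 21 = 117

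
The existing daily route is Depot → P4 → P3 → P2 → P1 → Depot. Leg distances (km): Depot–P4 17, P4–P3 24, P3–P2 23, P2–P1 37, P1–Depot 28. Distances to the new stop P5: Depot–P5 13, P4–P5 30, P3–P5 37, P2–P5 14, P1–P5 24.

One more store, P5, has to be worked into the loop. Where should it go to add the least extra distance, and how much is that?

Adding 1 km by placing P5 on the P2–P1 leg.

Insertion cost between consecutive stops i–j is d(i,P5) + d(P5,j) − d(i,j):
  between Depot and P4: 13 + 30 − 17 = 26
  between P4 and P3: 30 + 37 − 24 = 43
  between P3 and P2: 37 + 14 − 23 = 28
  between P2 and P1: 14 + 24 − 37 = 1
  between P1 and Depot: 24 + 13 − 28 = 9
Cheapest insertion is between P2 and P1, adding 1.
New total = 129 + 1 = 130.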